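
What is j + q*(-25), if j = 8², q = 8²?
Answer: -1536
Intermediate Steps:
q = 64
j = 64
j + q*(-25) = 64 + 64*(-25) = 64 - 1600 = -1536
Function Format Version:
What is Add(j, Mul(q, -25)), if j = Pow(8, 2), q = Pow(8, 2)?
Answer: -1536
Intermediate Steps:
q = 64
j = 64
Add(j, Mul(q, -25)) = Add(64, Mul(64, -25)) = Add(64, -1600) = -1536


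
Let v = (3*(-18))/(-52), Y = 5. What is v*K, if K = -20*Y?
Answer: -1350/13 ≈ -103.85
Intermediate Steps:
K = -100 (K = -20*5 = -100)
v = 27/26 (v = -54*(-1/52) = 27/26 ≈ 1.0385)
v*K = (27/26)*(-100) = -1350/13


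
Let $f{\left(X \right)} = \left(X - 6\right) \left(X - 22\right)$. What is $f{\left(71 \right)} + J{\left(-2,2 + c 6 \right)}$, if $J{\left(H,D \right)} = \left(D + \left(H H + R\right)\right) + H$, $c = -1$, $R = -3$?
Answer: $3180$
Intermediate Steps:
$f{\left(X \right)} = \left(-22 + X\right) \left(-6 + X\right)$ ($f{\left(X \right)} = \left(-6 + X\right) \left(-22 + X\right) = \left(-22 + X\right) \left(-6 + X\right)$)
$J{\left(H,D \right)} = -3 + D + H + H^{2}$ ($J{\left(H,D \right)} = \left(D + \left(H H - 3\right)\right) + H = \left(D + \left(H^{2} - 3\right)\right) + H = \left(D + \left(-3 + H^{2}\right)\right) + H = \left(-3 + D + H^{2}\right) + H = -3 + D + H + H^{2}$)
$f{\left(71 \right)} + J{\left(-2,2 + c 6 \right)} = \left(132 + 71^{2} - 1988\right) + \left(-3 + \left(2 - 6\right) - 2 + \left(-2\right)^{2}\right) = \left(132 + 5041 - 1988\right) + \left(-3 + \left(2 - 6\right) - 2 + 4\right) = 3185 - 5 = 3180$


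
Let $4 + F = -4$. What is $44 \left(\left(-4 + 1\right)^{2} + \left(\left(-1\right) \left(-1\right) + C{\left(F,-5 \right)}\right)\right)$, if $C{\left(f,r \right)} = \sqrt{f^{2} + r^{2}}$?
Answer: $440 + 44 \sqrt{89} \approx 855.09$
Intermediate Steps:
$F = -8$ ($F = -4 - 4 = -8$)
$44 \left(\left(-4 + 1\right)^{2} + \left(\left(-1\right) \left(-1\right) + C{\left(F,-5 \right)}\right)\right) = 44 \left(\left(-4 + 1\right)^{2} - \left(-1 - \sqrt{\left(-8\right)^{2} + \left(-5\right)^{2}}\right)\right) = 44 \left(\left(-3\right)^{2} + \left(1 + \sqrt{64 + 25}\right)\right) = 44 \left(9 + \left(1 + \sqrt{89}\right)\right) = 44 \left(10 + \sqrt{89}\right) = 440 + 44 \sqrt{89}$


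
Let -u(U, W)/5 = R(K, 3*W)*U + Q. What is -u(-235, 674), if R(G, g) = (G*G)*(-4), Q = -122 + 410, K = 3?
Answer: 43740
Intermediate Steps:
Q = 288
R(G, g) = -4*G² (R(G, g) = G²*(-4) = -4*G²)
u(U, W) = -1440 + 180*U (u(U, W) = -5*((-4*3²)*U + 288) = -5*((-4*9)*U + 288) = -5*(-36*U + 288) = -5*(288 - 36*U) = -1440 + 180*U)
-u(-235, 674) = -(-1440 + 180*(-235)) = -(-1440 - 42300) = -1*(-43740) = 43740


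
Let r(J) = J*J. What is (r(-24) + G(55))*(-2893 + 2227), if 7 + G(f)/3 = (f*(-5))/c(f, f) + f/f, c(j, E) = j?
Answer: -361638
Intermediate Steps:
r(J) = J²
G(f) = -33 (G(f) = -21 + 3*((f*(-5))/f + f/f) = -21 + 3*((-5*f)/f + 1) = -21 + 3*(-5 + 1) = -21 + 3*(-4) = -21 - 12 = -33)
(r(-24) + G(55))*(-2893 + 2227) = ((-24)² - 33)*(-2893 + 2227) = (576 - 33)*(-666) = 543*(-666) = -361638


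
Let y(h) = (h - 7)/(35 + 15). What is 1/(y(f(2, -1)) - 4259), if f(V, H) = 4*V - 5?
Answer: -25/106477 ≈ -0.00023479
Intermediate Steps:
f(V, H) = -5 + 4*V
y(h) = -7/50 + h/50 (y(h) = (-7 + h)/50 = (-7 + h)*(1/50) = -7/50 + h/50)
1/(y(f(2, -1)) - 4259) = 1/((-7/50 + (-5 + 4*2)/50) - 4259) = 1/((-7/50 + (-5 + 8)/50) - 4259) = 1/((-7/50 + (1/50)*3) - 4259) = 1/((-7/50 + 3/50) - 4259) = 1/(-2/25 - 4259) = 1/(-106477/25) = -25/106477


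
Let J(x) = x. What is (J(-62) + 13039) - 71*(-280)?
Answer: 32857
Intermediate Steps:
(J(-62) + 13039) - 71*(-280) = (-62 + 13039) - 71*(-280) = 12977 + 19880 = 32857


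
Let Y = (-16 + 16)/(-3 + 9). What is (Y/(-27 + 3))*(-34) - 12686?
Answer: -12686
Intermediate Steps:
Y = 0 (Y = 0/6 = 0*(⅙) = 0)
(Y/(-27 + 3))*(-34) - 12686 = (0/(-27 + 3))*(-34) - 12686 = (0/(-24))*(-34) - 12686 = (0*(-1/24))*(-34) - 12686 = 0*(-34) - 12686 = 0 - 12686 = -12686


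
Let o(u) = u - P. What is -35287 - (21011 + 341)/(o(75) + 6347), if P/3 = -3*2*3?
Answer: -57134991/1619 ≈ -35290.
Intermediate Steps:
P = -54 (P = 3*(-3*2*3) = 3*(-6*3) = 3*(-18) = -54)
o(u) = 54 + u (o(u) = u - 1*(-54) = u + 54 = 54 + u)
-35287 - (21011 + 341)/(o(75) + 6347) = -35287 - (21011 + 341)/((54 + 75) + 6347) = -35287 - 21352/(129 + 6347) = -35287 - 21352/6476 = -35287 - 1*5338/1619 = -35287 - 5338/1619 = -57134991/1619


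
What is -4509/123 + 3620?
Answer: 146917/41 ≈ 3583.3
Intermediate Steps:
-4509/123 + 3620 = -4509*1/123 + 3620 = -1503/41 + 3620 = 146917/41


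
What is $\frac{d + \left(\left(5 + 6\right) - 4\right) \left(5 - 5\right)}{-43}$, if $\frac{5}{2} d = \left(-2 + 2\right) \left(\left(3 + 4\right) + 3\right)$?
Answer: $0$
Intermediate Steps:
$d = 0$ ($d = \frac{2 \left(-2 + 2\right) \left(\left(3 + 4\right) + 3\right)}{5} = \frac{2 \cdot 0 \left(7 + 3\right)}{5} = \frac{2 \cdot 0 \cdot 10}{5} = \frac{2}{5} \cdot 0 = 0$)
$\frac{d + \left(\left(5 + 6\right) - 4\right) \left(5 - 5\right)}{-43} = \frac{0 + \left(\left(5 + 6\right) - 4\right) \left(5 - 5\right)}{-43} = \left(0 + \left(11 - 4\right) 0\right) \left(- \frac{1}{43}\right) = \left(0 + 7 \cdot 0\right) \left(- \frac{1}{43}\right) = \left(0 + 0\right) \left(- \frac{1}{43}\right) = 0 \left(- \frac{1}{43}\right) = 0$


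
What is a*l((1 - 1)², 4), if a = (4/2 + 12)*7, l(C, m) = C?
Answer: 0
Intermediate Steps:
a = 98 (a = (4*(½) + 12)*7 = (2 + 12)*7 = 14*7 = 98)
a*l((1 - 1)², 4) = 98*(1 - 1)² = 98*0² = 98*0 = 0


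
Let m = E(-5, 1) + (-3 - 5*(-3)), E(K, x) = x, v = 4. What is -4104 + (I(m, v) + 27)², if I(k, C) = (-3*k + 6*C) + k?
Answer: -3479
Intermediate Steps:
m = 13 (m = 1 + (-3 - 5*(-3)) = 1 + (-3 + 15) = 1 + 12 = 13)
I(k, C) = -2*k + 6*C
-4104 + (I(m, v) + 27)² = -4104 + ((-2*13 + 6*4) + 27)² = -4104 + ((-26 + 24) + 27)² = -4104 + (-2 + 27)² = -4104 + 25² = -4104 + 625 = -3479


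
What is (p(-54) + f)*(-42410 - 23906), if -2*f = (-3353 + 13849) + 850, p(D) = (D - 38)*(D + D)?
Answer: -282705108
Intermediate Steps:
p(D) = 2*D*(-38 + D) (p(D) = (-38 + D)*(2*D) = 2*D*(-38 + D))
f = -5673 (f = -((-3353 + 13849) + 850)/2 = -(10496 + 850)/2 = -½*11346 = -5673)
(p(-54) + f)*(-42410 - 23906) = (2*(-54)*(-38 - 54) - 5673)*(-42410 - 23906) = (2*(-54)*(-92) - 5673)*(-66316) = (9936 - 5673)*(-66316) = 4263*(-66316) = -282705108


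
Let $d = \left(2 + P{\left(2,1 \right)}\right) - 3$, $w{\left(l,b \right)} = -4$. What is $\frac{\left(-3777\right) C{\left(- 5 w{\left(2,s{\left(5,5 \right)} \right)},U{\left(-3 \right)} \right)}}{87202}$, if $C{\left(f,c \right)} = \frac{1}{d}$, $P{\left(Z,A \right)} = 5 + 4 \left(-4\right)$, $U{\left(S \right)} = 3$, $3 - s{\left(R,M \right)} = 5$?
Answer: $\frac{1259}{348808} \approx 0.0036094$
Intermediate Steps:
$s{\left(R,M \right)} = -2$ ($s{\left(R,M \right)} = 3 - 5 = -2$)
$P{\left(Z,A \right)} = -11$ ($P{\left(Z,A \right)} = 5 - 16 = -11$)
$d = -12$ ($d = \left(2 - 11\right) - 3 = -9 - 3 = -12$)
$C{\left(f,c \right)} = - \frac{1}{12}$ ($C{\left(f,c \right)} = \frac{1}{-12} = - \frac{1}{12}$)
$\frac{\left(-3777\right) C{\left(- 5 w{\left(2,s{\left(5,5 \right)} \right)},U{\left(-3 \right)} \right)}}{87202} = \frac{\left(-3777\right) \left(- \frac{1}{12}\right)}{87202} = \frac{1259}{4} \cdot \frac{1}{87202} = \frac{1259}{348808}$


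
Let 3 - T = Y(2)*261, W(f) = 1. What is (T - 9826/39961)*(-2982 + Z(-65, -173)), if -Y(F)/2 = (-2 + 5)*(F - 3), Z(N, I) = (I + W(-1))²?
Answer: -1661796853138/39961 ≈ -4.1585e+7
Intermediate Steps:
Z(N, I) = (1 + I)² (Z(N, I) = (I + 1)² = (1 + I)²)
Y(F) = 18 - 6*F (Y(F) = -2*(-2 + 5)*(F - 3) = -6*(-3 + F) = -2*(-9 + 3*F) = 18 - 6*F)
T = -1563 (T = 3 - (18 - 6*2)*261 = 3 - (18 - 12)*261 = 3 - 6*261 = 3 - 1*1566 = 3 - 1566 = -1563)
(T - 9826/39961)*(-2982 + Z(-65, -173)) = (-1563 - 9826/39961)*(-2982 + (1 - 173)²) = (-1563 - 9826*1/39961)*(-2982 + (-172)²) = (-1563 - 9826/39961)*(-2982 + 29584) = -62468869/39961*26602 = -1661796853138/39961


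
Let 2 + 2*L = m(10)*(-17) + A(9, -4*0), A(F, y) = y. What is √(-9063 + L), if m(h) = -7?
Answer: 3*I*√4002/2 ≈ 94.892*I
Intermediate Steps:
L = 117/2 (L = -1 + (-7*(-17) - 4*0)/2 = -1 + (119 + 0)/2 = -1 + (½)*119 = -1 + 119/2 = 117/2 ≈ 58.500)
√(-9063 + L) = √(-9063 + 117/2) = √(-18009/2) = 3*I*√4002/2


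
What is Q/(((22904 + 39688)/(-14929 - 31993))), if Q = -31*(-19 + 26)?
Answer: 5091037/31296 ≈ 162.67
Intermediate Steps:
Q = -217 (Q = -31*7 = -217)
Q/(((22904 + 39688)/(-14929 - 31993))) = -217*(-14929 - 31993)/(22904 + 39688) = -217/(62592/(-46922)) = -217/(62592*(-1/46922)) = -217/(-31296/23461) = -217*(-23461/31296) = 5091037/31296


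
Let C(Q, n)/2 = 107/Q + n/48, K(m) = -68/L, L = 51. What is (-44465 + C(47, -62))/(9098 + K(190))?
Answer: -25077149/5130520 ≈ -4.8878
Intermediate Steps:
K(m) = -4/3 (K(m) = -68/51 = -68*1/51 = -4/3)
C(Q, n) = 214/Q + n/24 (C(Q, n) = 2*(107/Q + n/48) = 214/Q + n/24)
(-44465 + C(47, -62))/(9098 + K(190)) = (-44465 + (214/47 + (1/24)*(-62)))/(9098 - 4/3) = (-44465 + (214*(1/47) - 31/12))/(27290/3) = (-44465 + (214/47 - 31/12))*(3/27290) = (-44465 + 1111/564)*(3/27290) = -25077149/564*3/27290 = -25077149/5130520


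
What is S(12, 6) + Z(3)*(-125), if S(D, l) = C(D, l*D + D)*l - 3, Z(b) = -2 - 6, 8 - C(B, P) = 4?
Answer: 1021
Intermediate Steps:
C(B, P) = 4 (C(B, P) = 8 - 1*4 = 8 - 4 = 4)
Z(b) = -8
S(D, l) = -3 + 4*l (S(D, l) = 4*l - 3 = -3 + 4*l)
S(12, 6) + Z(3)*(-125) = (-3 + 4*6) - 8*(-125) = (-3 + 24) + 1000 = 21 + 1000 = 1021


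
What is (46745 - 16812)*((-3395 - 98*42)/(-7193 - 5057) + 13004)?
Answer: 681217399109/1750 ≈ 3.8927e+8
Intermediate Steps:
(46745 - 16812)*((-3395 - 98*42)/(-7193 - 5057) + 13004) = 29933*((-3395 - 4116)/(-12250) + 13004) = 29933*(-7511*(-1/12250) + 13004) = 29933*(1073/1750 + 13004) = 29933*(22758073/1750) = 681217399109/1750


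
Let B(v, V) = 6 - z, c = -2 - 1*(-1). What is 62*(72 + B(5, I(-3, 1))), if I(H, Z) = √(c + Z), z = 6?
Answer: 4464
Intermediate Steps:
c = -1 (c = -2 + 1 = -1)
I(H, Z) = √(-1 + Z)
B(v, V) = 0 (B(v, V) = 6 - 1*6 = 6 - 6 = 0)
62*(72 + B(5, I(-3, 1))) = 62*(72 + 0) = 62*72 = 4464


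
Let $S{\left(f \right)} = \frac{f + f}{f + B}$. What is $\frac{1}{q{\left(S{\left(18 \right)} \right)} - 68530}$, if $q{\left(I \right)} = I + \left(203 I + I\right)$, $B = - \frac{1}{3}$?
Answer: $- \frac{53}{3609950} \approx -1.4682 \cdot 10^{-5}$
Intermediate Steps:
$B = - \frac{1}{3}$ ($B = \left(-1\right) \frac{1}{3} = - \frac{1}{3} \approx -0.33333$)
$S{\left(f \right)} = \frac{2 f}{- \frac{1}{3} + f}$ ($S{\left(f \right)} = \frac{f + f}{f - \frac{1}{3}} = \frac{2 f}{- \frac{1}{3} + f}$)
$q{\left(I \right)} = 205 I$ ($q{\left(I \right)} = I + 204 I = 205 I$)
$\frac{1}{q{\left(S{\left(18 \right)} \right)} - 68530} = \frac{1}{205 \cdot 6 \cdot 18 \frac{1}{-1 + 3 \cdot 18} - 68530} = \frac{1}{205 \cdot 6 \cdot 18 \frac{1}{-1 + 54} - 68530} = \frac{1}{205 \cdot 6 \cdot 18 \cdot \frac{1}{53} - 68530} = \frac{1}{205 \cdot \frac{108}{53} - 68530} = \frac{1}{\frac{22140}{53} - 68530} = \frac{1}{- \frac{3609950}{53}} = - \frac{53}{3609950}$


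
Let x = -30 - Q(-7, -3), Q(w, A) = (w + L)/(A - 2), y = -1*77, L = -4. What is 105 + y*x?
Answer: 12922/5 ≈ 2584.4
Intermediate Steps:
y = -77
Q(w, A) = (-4 + w)/(-2 + A) (Q(w, A) = (w - 4)/(A - 2) = (-4 + w)/(-2 + A))
x = -161/5 (x = -30 - (-4 - 7)/(-2 - 3) = -30 - (-11)/(-5) = -30 - (-1)*(-11)/5 = -30 - 1*11/5 = -30 - 11/5 = -161/5 ≈ -32.200)
105 + y*x = 105 - 77*(-161/5) = 105 + 12397/5 = 12922/5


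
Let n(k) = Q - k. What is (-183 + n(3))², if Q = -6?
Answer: 36864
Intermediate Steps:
n(k) = -6 - k
(-183 + n(3))² = (-183 + (-6 - 1*3))² = (-183 + (-6 - 3))² = (-183 - 9)² = (-192)² = 36864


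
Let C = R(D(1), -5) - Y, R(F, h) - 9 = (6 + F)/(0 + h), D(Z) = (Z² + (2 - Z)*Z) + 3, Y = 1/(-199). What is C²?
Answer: 45846441/990025 ≈ 46.308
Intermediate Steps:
Y = -1/199 ≈ -0.0050251
D(Z) = 3 + Z² + Z*(2 - Z) (D(Z) = (Z² + Z*(2 - Z)) + 3 = 3 + Z² + Z*(2 - Z))
R(F, h) = 9 + (6 + F)/h (R(F, h) = 9 + (6 + F)/(0 + h) = 9 + (6 + F)/h)
C = 6771/995 (C = (6 + (3 + 2*1) + 9*(-5))/(-5) - 1*(-1/199) = -(6 + (3 + 2) - 45)/5 + 1/199 = -(6 + 5 - 45)/5 + 1/199 = -⅕*(-34) + 1/199 = 34/5 + 1/199 = 6771/995 ≈ 6.8050)
C² = (6771/995)² = 45846441/990025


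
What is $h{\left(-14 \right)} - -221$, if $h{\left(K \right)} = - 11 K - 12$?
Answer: $363$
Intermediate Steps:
$h{\left(K \right)} = -12 - 11 K$
$h{\left(-14 \right)} - -221 = \left(-12 - -154\right) - -221 = \left(-12 + 154\right) + 221 = 142 + 221 = 363$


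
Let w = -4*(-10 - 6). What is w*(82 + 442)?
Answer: 33536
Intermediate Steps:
w = 64 (w = -4*(-16) = 64)
w*(82 + 442) = 64*(82 + 442) = 64*524 = 33536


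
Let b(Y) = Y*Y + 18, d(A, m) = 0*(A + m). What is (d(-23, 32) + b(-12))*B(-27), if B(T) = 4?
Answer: 648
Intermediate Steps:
d(A, m) = 0
b(Y) = 18 + Y² (b(Y) = Y² + 18 = 18 + Y²)
(d(-23, 32) + b(-12))*B(-27) = (0 + (18 + (-12)²))*4 = (0 + (18 + 144))*4 = (0 + 162)*4 = 162*4 = 648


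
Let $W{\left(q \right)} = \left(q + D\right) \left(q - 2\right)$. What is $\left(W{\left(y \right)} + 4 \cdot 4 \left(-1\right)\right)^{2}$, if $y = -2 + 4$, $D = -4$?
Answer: $256$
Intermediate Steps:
$y = 2$
$W{\left(q \right)} = \left(-4 + q\right) \left(-2 + q\right)$ ($W{\left(q \right)} = \left(q - 4\right) \left(q - 2\right) = \left(-4 + q\right) \left(-2 + q\right)$)
$\left(W{\left(y \right)} + 4 \cdot 4 \left(-1\right)\right)^{2} = \left(\left(8 + 2^{2} - 12\right) + 4 \cdot 4 \left(-1\right)\right)^{2} = \left(\left(8 + 4 - 12\right) + 16 \left(-1\right)\right)^{2} = \left(0 - 16\right)^{2} = \left(-16\right)^{2} = 256$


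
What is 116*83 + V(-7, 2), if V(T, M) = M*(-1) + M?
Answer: 9628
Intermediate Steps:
V(T, M) = 0 (V(T, M) = -M + M = 0)
116*83 + V(-7, 2) = 116*83 + 0 = 9628 + 0 = 9628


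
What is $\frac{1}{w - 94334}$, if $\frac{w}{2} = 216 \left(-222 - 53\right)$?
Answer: $- \frac{1}{213134} \approx -4.6919 \cdot 10^{-6}$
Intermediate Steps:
$w = -118800$ ($w = 2 \cdot 216 \left(-222 - 53\right) = 2 \cdot 216 \left(-275\right) = 2 \left(-59400\right) = -118800$)
$\frac{1}{w - 94334} = \frac{1}{-118800 - 94334} = \frac{1}{-213134} = - \frac{1}{213134}$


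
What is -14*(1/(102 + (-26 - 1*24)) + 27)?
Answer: -9835/26 ≈ -378.27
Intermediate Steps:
-14*(1/(102 + (-26 - 1*24)) + 27) = -14*(1/(102 + (-26 - 24)) + 27) = -14*(1/(102 - 50) + 27) = -14*(1/52 + 27) = -14*1405/52 = -9835/26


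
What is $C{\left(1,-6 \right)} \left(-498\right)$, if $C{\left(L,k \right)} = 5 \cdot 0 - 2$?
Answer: $996$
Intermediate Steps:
$C{\left(L,k \right)} = -2$ ($C{\left(L,k \right)} = 0 - 2 = -2$)
$C{\left(1,-6 \right)} \left(-498\right) = \left(-2\right) \left(-498\right) = 996$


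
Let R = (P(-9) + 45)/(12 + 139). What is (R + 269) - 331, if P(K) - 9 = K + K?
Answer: -9326/151 ≈ -61.762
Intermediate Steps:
P(K) = 9 + 2*K (P(K) = 9 + (K + K) = 9 + 2*K)
R = 36/151 (R = ((9 + 2*(-9)) + 45)/(12 + 139) = ((9 - 18) + 45)/151 = (-9 + 45)*(1/151) = 36*(1/151) = 36/151 ≈ 0.23841)
(R + 269) - 331 = (36/151 + 269) - 331 = 40655/151 - 331 = -9326/151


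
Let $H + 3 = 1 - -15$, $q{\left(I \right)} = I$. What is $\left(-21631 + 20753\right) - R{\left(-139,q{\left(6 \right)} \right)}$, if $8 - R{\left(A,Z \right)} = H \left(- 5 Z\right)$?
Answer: $-1276$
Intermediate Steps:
$H = 13$ ($H = -3 + \left(1 - -15\right) = -3 + \left(1 + 15\right) = -3 + 16 = 13$)
$R{\left(A,Z \right)} = 8 + 65 Z$ ($R{\left(A,Z \right)} = 8 - 13 \left(- 5 Z\right) = 8 - - 65 Z = 8 + 65 Z$)
$\left(-21631 + 20753\right) - R{\left(-139,q{\left(6 \right)} \right)} = \left(-21631 + 20753\right) - \left(8 + 65 \cdot 6\right) = -878 - \left(8 + 390\right) = -878 - 398 = -1276$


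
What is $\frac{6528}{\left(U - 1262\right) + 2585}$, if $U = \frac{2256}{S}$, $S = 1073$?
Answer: $\frac{2334848}{473945} \approx 4.9264$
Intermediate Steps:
$U = \frac{2256}{1073} \approx 2.1025$
$\frac{6528}{\left(U - 1262\right) + 2585} = \frac{6528}{\left(\frac{2256}{1073} - 1262\right) + 2585} = \frac{6528}{- \frac{1351870}{1073} + 2585} = \frac{6528}{\frac{1421835}{1073}} = 6528 \cdot \frac{1073}{1421835} = \frac{2334848}{473945}$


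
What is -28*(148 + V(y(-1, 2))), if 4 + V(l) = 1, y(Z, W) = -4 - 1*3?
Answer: -4060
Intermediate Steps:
y(Z, W) = -7 (y(Z, W) = -4 - 3 = -7)
V(l) = -3 (V(l) = -4 + 1 = -3)
-28*(148 + V(y(-1, 2))) = -28*(148 - 3) = -28*145 = -4060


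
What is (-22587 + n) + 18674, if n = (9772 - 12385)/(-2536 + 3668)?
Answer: -4432129/1132 ≈ -3915.3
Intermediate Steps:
n = -2613/1132 ≈ -2.3083
(-22587 + n) + 18674 = (-22587 - 2613/1132) + 18674 = -25571097/1132 + 18674 = -4432129/1132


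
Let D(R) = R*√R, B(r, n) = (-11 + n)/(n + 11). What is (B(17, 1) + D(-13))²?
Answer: -79067/36 + 65*I*√13/3 ≈ -2196.3 + 78.12*I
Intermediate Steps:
B(r, n) = (-11 + n)/(11 + n)
D(R) = R^(3/2)
(B(17, 1) + D(-13))² = ((-11 + 1)/(11 + 1) + (-13)^(3/2))² = (-10/12 - 13*I*√13)² = ((1/12)*(-10) - 13*I*√13)² = (-⅚ - 13*I*√13)²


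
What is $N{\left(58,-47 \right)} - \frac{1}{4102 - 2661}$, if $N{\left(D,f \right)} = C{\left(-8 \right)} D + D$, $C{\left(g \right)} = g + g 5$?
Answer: $- \frac{3928167}{1441} \approx -2726.0$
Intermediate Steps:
$C{\left(g \right)} = 6 g$ ($C{\left(g \right)} = g + 5 g = 6 g$)
$N{\left(D,f \right)} = - 47 D$ ($N{\left(D,f \right)} = 6 \left(-8\right) D + D = - 48 D + D = - 47 D$)
$N{\left(58,-47 \right)} - \frac{1}{4102 - 2661} = \left(-47\right) 58 - \frac{1}{4102 - 2661} = -2726 - \frac{1}{1441} = - \frac{3928167}{1441}$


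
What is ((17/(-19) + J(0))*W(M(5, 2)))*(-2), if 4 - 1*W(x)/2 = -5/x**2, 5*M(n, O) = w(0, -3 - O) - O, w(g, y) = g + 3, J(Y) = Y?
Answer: 8772/19 ≈ 461.68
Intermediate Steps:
w(g, y) = 3 + g
M(n, O) = 3/5 - O/5 (M(n, O) = ((3 + 0) - O)/5 = (3 - O)/5 = 3/5 - O/5)
W(x) = 8 + 10/x**2 (W(x) = 8 - (-10)/(x**2) = 8 - (-10)/x**2 = 8 + 10/x**2)
((17/(-19) + J(0))*W(M(5, 2)))*(-2) = ((17/(-19) + 0)*(8 + 10/(3/5 - 1/5*2)**2))*(-2) = ((17*(-1/19) + 0)*(8 + 10/(3/5 - 2/5)**2))*(-2) = ((-17/19 + 0)*(8 + 10/5**(-2)))*(-2) = -17*(8 + 10*25)/19*(-2) = -17*(8 + 250)/19*(-2) = -17/19*258*(-2) = -4386/19*(-2) = 8772/19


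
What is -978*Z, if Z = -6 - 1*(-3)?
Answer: 2934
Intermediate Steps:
Z = -3 (Z = -6 + 3 = -3)
-978*Z = -978*(-3) = 2934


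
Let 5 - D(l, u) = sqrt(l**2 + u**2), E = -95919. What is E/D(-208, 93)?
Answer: 159865/17296 + 31973*sqrt(51913)/17296 ≈ 430.43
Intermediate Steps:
D(l, u) = 5 - sqrt(l**2 + u**2)
E/D(-208, 93) = -95919/(5 - sqrt((-208)**2 + 93**2)) = -95919/(5 - sqrt(43264 + 8649)) = -95919/(5 - sqrt(51913))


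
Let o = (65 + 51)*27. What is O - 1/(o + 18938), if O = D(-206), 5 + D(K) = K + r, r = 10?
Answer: -4436071/22070 ≈ -201.00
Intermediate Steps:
D(K) = 5 + K (D(K) = -5 + (K + 10) = -5 + (10 + K) = 5 + K)
O = -201 (O = 5 - 206 = -201)
o = 3132 (o = 116*27 = 3132)
O - 1/(o + 18938) = -201 - 1/(3132 + 18938) = -201 - 1/22070 = -4436071/22070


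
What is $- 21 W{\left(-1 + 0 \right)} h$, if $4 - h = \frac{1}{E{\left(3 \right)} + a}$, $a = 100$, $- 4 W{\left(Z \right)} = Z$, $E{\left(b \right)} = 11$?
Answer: $- \frac{3101}{148} \approx -20.953$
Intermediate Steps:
$W{\left(Z \right)} = - \frac{Z}{4}$
$h = \frac{443}{111}$ ($h = 4 - \frac{1}{11 + 100} = 4 - \frac{1}{111} = \frac{443}{111} \approx 3.991$)
$- 21 W{\left(-1 + 0 \right)} h = - 21 \left(- \frac{-1 + 0}{4}\right) \frac{443}{111} = - 21 \left(\left(- \frac{1}{4}\right) \left(-1\right)\right) \frac{443}{111} = \left(-21\right) \frac{1}{4} \cdot \frac{443}{111} = \left(- \frac{21}{4}\right) \frac{443}{111} = - \frac{3101}{148}$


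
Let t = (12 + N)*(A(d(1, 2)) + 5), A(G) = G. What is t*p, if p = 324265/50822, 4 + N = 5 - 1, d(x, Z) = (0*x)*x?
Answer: 9727950/25411 ≈ 382.82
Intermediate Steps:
d(x, Z) = 0 (d(x, Z) = 0*x = 0)
N = 0 (N = -4 + (5 - 1) = -4 + 4 = 0)
p = 324265/50822 (p = 324265*(1/50822) = 324265/50822 ≈ 6.3804)
t = 60 (t = (12 + 0)*(0 + 5) = 12*5 = 60)
t*p = 60*(324265/50822) = 9727950/25411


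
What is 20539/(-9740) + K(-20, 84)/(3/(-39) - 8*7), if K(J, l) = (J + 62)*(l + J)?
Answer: -118442497/2366820 ≈ -50.043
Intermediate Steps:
K(J, l) = (62 + J)*(J + l)
20539/(-9740) + K(-20, 84)/(3/(-39) - 8*7) = 20539/(-9740) + ((-20)**2 + 62*(-20) + 62*84 - 20*84)/(3/(-39) - 8*7) = 20539*(-1/9740) + (400 - 1240 + 5208 - 1680)/(3*(-1/39) - 56) = -20539/9740 + 2688/(-1/13 - 56) = -20539/9740 + 2688/(-729/13) = -20539/9740 + 2688*(-13/729) = -20539/9740 - 11648/243 = -118442497/2366820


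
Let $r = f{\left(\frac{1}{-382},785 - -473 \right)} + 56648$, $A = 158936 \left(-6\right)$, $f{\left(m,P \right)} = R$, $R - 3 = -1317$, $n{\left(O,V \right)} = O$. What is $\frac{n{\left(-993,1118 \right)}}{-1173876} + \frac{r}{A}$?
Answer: $- \frac{2667013079}{46642788984} \approx -0.05718$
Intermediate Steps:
$R = -1314$ ($R = 3 - 1317 = -1314$)
$f{\left(m,P \right)} = -1314$
$A = -953616$
$r = 55334$ ($r = -1314 + 56648 = 55334$)
$\frac{n{\left(-993,1118 \right)}}{-1173876} + \frac{r}{A} = - \frac{993}{-1173876} + \frac{55334}{-953616} = \left(-993\right) \left(- \frac{1}{1173876}\right) + 55334 \left(- \frac{1}{953616}\right) = \frac{331}{391292} - \frac{27667}{476808} = - \frac{2667013079}{46642788984}$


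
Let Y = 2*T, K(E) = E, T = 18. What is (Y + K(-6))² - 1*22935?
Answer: -22035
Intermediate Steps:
Y = 36 (Y = 2*18 = 36)
(Y + K(-6))² - 1*22935 = (36 - 6)² - 1*22935 = 30² - 22935 = 900 - 22935 = -22035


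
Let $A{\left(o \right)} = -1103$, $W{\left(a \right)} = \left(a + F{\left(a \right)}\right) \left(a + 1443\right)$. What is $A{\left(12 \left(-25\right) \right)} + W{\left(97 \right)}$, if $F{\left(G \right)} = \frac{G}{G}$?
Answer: $149817$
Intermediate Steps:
$F{\left(G \right)} = 1$
$W{\left(a \right)} = \left(1 + a\right) \left(1443 + a\right)$ ($W{\left(a \right)} = \left(a + 1\right) \left(a + 1443\right) = \left(1 + a\right) \left(1443 + a\right)$)
$A{\left(12 \left(-25\right) \right)} + W{\left(97 \right)} = -1103 + \left(1443 + 97^{2} + 1444 \cdot 97\right) = -1103 + \left(1443 + 9409 + 140068\right) = -1103 + 150920 = 149817$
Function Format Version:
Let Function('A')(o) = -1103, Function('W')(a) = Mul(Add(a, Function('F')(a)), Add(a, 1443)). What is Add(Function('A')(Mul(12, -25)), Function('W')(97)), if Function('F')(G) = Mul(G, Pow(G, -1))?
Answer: 149817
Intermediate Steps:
Function('F')(G) = 1
Function('W')(a) = Mul(Add(1, a), Add(1443, a)) (Function('W')(a) = Mul(Add(a, 1), Add(a, 1443)) = Mul(Add(1, a), Add(1443, a)))
Add(Function('A')(Mul(12, -25)), Function('W')(97)) = Add(-1103, Add(1443, Pow(97, 2), Mul(1444, 97))) = Add(-1103, Add(1443, 9409, 140068)) = Add(-1103, 150920) = 149817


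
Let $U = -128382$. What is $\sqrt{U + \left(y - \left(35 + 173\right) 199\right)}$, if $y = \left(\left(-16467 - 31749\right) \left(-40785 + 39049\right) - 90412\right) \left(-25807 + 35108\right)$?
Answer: $\sqrt{777680287990} \approx 8.8186 \cdot 10^{5}$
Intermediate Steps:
$y = 777680457764$ ($y = \left(\left(-48216\right) \left(-1736\right) - 90412\right) 9301 = \left(83702976 - 90412\right) 9301 = 83612564 \cdot 9301 = 777680457764$)
$\sqrt{U + \left(y - \left(35 + 173\right) 199\right)} = \sqrt{-128382 + \left(777680457764 - \left(35 + 173\right) 199\right)} = \sqrt{-128382 + \left(777680457764 - 208 \cdot 199\right)} = \sqrt{-128382 + \left(777680457764 - 41392\right)} = \sqrt{-128382 + 777680416372} = \sqrt{777680287990}$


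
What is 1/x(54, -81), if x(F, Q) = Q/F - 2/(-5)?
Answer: -10/11 ≈ -0.90909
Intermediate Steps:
x(F, Q) = 2/5 + Q/F (x(F, Q) = Q/F - 2*(-1/5) = Q/F + 2/5 = 2/5 + Q/F)
1/x(54, -81) = 1/(2/5 - 81/54) = 1/(2/5 - 81*1/54) = 1/(2/5 - 3/2) = 1/(-11/10) = -10/11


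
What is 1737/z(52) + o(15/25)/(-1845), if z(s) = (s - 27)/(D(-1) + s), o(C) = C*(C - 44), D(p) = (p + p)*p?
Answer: 57685987/15375 ≈ 3751.9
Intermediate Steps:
D(p) = 2*p² (D(p) = (2*p)*p = 2*p²)
o(C) = C*(-44 + C)
z(s) = (-27 + s)/(2 + s) (z(s) = (s - 27)/(2*(-1)² + s) = (-27 + s)/(2*1 + s) = (-27 + s)/(2 + s))
1737/z(52) + o(15/25)/(-1845) = 1737/(((-27 + 52)/(2 + 52))) + ((15/25)*(-44 + 15/25))/(-1845) = 1737/((25/54)) + ((15*(1/25))*(-44 + 15*(1/25)))*(-1/1845) = 1737/(((1/54)*25)) + (3*(-44 + ⅗)/5)*(-1/1845) = 1737/(25/54) + ((⅗)*(-217/5))*(-1/1845) = 1737*(54/25) - 651/25*(-1/1845) = 93798/25 + 217/15375 = 57685987/15375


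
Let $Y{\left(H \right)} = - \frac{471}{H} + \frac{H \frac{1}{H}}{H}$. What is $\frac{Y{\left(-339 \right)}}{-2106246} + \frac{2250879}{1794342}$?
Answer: $\frac{8640676959401}{6888125799918} \approx 1.2544$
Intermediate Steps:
$Y{\left(H \right)} = - \frac{470}{H}$ ($Y{\left(H \right)} = - \frac{471}{H} + 1 \frac{1}{H} = - \frac{471}{H} + \frac{1}{H} = - \frac{470}{H}$)
$\frac{Y{\left(-339 \right)}}{-2106246} + \frac{2250879}{1794342} = \frac{\left(-470\right) \frac{1}{-339}}{-2106246} + \frac{2250879}{1794342} = \left(-470\right) \left(- \frac{1}{339}\right) \left(- \frac{1}{2106246}\right) + 2250879 \cdot \frac{1}{1794342} = \frac{470}{339} \left(- \frac{1}{2106246}\right) + \frac{24203}{19294} = - \frac{235}{357008697} + \frac{24203}{19294} = \frac{8640676959401}{6888125799918}$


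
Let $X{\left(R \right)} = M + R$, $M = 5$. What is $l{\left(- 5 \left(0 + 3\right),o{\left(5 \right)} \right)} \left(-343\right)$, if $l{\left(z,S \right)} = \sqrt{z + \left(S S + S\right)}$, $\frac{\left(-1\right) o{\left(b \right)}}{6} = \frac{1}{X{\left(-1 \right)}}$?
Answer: $- \frac{343 i \sqrt{57}}{2} \approx - 1294.8 i$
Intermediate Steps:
$X{\left(R \right)} = 5 + R$
$o{\left(b \right)} = - \frac{3}{2}$ ($o{\left(b \right)} = - \frac{6}{5 - 1} = - \frac{6}{4} = \left(-6\right) \frac{1}{4} = - \frac{3}{2}$)
$l{\left(z,S \right)} = \sqrt{S + z + S^{2}}$ ($l{\left(z,S \right)} = \sqrt{z + \left(S^{2} + S\right)} = \sqrt{z + \left(S + S^{2}\right)} = \sqrt{S + z + S^{2}}$)
$l{\left(- 5 \left(0 + 3\right),o{\left(5 \right)} \right)} \left(-343\right) = \sqrt{- \frac{3}{2} - 5 \left(0 + 3\right) + \left(- \frac{3}{2}\right)^{2}} \left(-343\right) = \sqrt{- \frac{3}{2} - 15 + \frac{9}{4}} \left(-343\right) = \sqrt{- \frac{57}{4}} \left(-343\right) = \frac{i \sqrt{57}}{2} \left(-343\right) = - \frac{343 i \sqrt{57}}{2}$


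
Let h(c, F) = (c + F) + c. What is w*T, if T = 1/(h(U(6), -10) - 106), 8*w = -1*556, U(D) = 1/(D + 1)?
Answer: 973/1620 ≈ 0.60062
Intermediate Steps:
U(D) = 1/(1 + D)
w = -139/2 (w = (-1*556)/8 = (⅛)*(-556) = -139/2 ≈ -69.500)
h(c, F) = F + 2*c (h(c, F) = (F + c) + c = F + 2*c)
T = -7/810 (T = 1/((-10 + 2/(1 + 6)) - 106) = 1/((-10 + 2/7) - 106) = 1/(-68/7 - 106) = 1/(-810/7) = -7/810 ≈ -0.0086420)
w*T = -139/2*(-7/810) = 973/1620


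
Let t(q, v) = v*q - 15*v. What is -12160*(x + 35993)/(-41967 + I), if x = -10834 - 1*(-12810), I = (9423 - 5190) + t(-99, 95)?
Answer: 6075040/639 ≈ 9507.1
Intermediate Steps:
t(q, v) = -15*v + q*v (t(q, v) = q*v - 15*v = -15*v + q*v)
I = -6597 (I = (9423 - 5190) + 95*(-15 - 99) = 4233 + 95*(-114) = 4233 - 10830 = -6597)
x = 1976 (x = -10834 + 12810 = 1976)
-12160*(x + 35993)/(-41967 + I) = -12160*(1976 + 35993)/(-41967 - 6597) = -12160/((-48564/37969)) = -12160/((-48564*1/37969)) = -12160/(-48564/37969) = -12160*(-37969/48564) = 6075040/639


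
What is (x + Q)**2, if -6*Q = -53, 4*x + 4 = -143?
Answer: 112225/144 ≈ 779.34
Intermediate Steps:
x = -147/4 (x = -1 + (1/4)*(-143) = -1 - 143/4 = -147/4 ≈ -36.750)
Q = 53/6 (Q = -1/6*(-53) = 53/6 ≈ 8.8333)
(x + Q)**2 = (-147/4 + 53/6)**2 = (-335/12)**2 = 112225/144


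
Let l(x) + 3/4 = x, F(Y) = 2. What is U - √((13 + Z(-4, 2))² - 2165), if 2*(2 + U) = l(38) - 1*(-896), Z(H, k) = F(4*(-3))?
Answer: 3717/8 - 2*I*√485 ≈ 464.63 - 44.045*I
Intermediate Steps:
Z(H, k) = 2
l(x) = -¾ + x
U = 3717/8 (U = -2 + ((-¾ + 38) - 1*(-896))/2 = -2 + (149/4 + 896)/2 = -2 + (½)*(3733/4) = -2 + 3733/8 = 3717/8 ≈ 464.63)
U - √((13 + Z(-4, 2))² - 2165) = 3717/8 - √((13 + 2)² - 2165) = 3717/8 - √(15² - 2165) = 3717/8 - √(225 - 2165) = 3717/8 - √(-1940) = 3717/8 - 2*I*√485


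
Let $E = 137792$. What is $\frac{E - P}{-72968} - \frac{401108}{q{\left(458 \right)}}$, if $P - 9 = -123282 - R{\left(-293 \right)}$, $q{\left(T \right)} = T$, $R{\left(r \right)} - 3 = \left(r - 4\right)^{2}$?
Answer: $- \frac{14714008705}{16709672} \approx -880.57$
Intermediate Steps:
$R{\left(r \right)} = 3 + \left(-4 + r\right)^{2}$ ($R{\left(r \right)} = 3 + \left(r - 4\right)^{2} = 3 + \left(-4 + r\right)^{2}$)
$P = -211485$ ($P = 9 - \left(123285 + \left(-4 - 293\right)^{2}\right) = 9 - 211494 = -211485$)
$\frac{E - P}{-72968} - \frac{401108}{q{\left(458 \right)}} = \frac{137792 - -211485}{-72968} - \frac{401108}{458} = \left(137792 + 211485\right) \left(- \frac{1}{72968}\right) - \frac{200554}{229} = 349277 \left(- \frac{1}{72968}\right) - \frac{200554}{229} = - \frac{349277}{72968} - \frac{200554}{229} = - \frac{14714008705}{16709672}$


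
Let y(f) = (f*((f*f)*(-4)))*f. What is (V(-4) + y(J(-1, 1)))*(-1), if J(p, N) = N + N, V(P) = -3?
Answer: 67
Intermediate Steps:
J(p, N) = 2*N
y(f) = -4*f**4 (y(f) = (f*(f**2*(-4)))*f = (f*(-4*f**2))*f = (-4*f**3)*f = -4*f**4)
(V(-4) + y(J(-1, 1)))*(-1) = (-3 - 4*(2*1)**4)*(-1) = (-3 - 4*2**4)*(-1) = (-3 - 4*16)*(-1) = (-3 - 64)*(-1) = -67*(-1) = 67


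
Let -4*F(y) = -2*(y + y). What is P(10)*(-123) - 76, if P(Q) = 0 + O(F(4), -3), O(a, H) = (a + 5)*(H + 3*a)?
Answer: -10039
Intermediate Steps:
F(y) = y (F(y) = -(-1)*(y + y)/2 = -(-1)*2*y/2 = -(-1)*y = y)
O(a, H) = (5 + a)*(H + 3*a)
P(Q) = 81 (P(Q) = 0 + (3*4**2 + 5*(-3) + 15*4 - 3*4) = 0 + (3*16 - 15 + 60 - 12) = 0 + (48 - 15 + 60 - 12) = 0 + 81 = 81)
P(10)*(-123) - 76 = 81*(-123) - 76 = -9963 - 76 = -10039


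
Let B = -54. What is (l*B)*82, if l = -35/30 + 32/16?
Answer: -3690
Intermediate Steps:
l = ⅚ (l = -35*1/30 + 32*(1/16) = -7/6 + 2 = ⅚ ≈ 0.83333)
(l*B)*82 = ((⅚)*(-54))*82 = -45*82 = -3690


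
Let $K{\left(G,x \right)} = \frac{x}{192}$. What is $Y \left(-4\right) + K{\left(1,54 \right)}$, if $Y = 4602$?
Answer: $- \frac{589047}{32} \approx -18408.0$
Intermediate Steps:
$K{\left(G,x \right)} = \frac{x}{192}$ ($K{\left(G,x \right)} = x \frac{1}{192} = \frac{x}{192}$)
$Y \left(-4\right) + K{\left(1,54 \right)} = 4602 \left(-4\right) + \frac{1}{192} \cdot 54 = -18408 + \frac{9}{32} = - \frac{589047}{32}$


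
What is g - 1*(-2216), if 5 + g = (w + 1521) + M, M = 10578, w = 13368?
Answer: 27678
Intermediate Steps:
g = 25462 (g = -5 + ((13368 + 1521) + 10578) = -5 + (14889 + 10578) = -5 + 25467 = 25462)
g - 1*(-2216) = 25462 - 1*(-2216) = 25462 + 2216 = 27678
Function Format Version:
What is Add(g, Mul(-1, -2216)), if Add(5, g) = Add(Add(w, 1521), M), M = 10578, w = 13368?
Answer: 27678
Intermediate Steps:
g = 25462 (g = Add(-5, Add(Add(13368, 1521), 10578)) = Add(-5, Add(14889, 10578)) = Add(-5, 25467) = 25462)
Add(g, Mul(-1, -2216)) = Add(25462, Mul(-1, -2216)) = Add(25462, 2216) = 27678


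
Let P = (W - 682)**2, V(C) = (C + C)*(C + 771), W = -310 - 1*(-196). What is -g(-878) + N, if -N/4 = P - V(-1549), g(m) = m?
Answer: 7107390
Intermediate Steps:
W = -114 (W = -310 + 196 = -114)
V(C) = 2*C*(771 + C) (V(C) = (2*C)*(771 + C) = 2*C*(771 + C))
P = 633616 (P = (-114 - 682)**2 = (-796)**2 = 633616)
N = 7106512 (N = -4*(633616 - 2*(-1549)*(771 - 1549)) = -4*(633616 - 2*(-1549)*(-778)) = -4*(633616 - 1*2410244) = -4*(633616 - 2410244) = -4*(-1776628) = 7106512)
-g(-878) + N = -1*(-878) + 7106512 = 878 + 7106512 = 7107390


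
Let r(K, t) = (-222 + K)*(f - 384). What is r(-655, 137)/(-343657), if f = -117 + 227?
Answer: -240298/343657 ≈ -0.69924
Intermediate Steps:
f = 110
r(K, t) = 60828 - 274*K (r(K, t) = (-222 + K)*(110 - 384) = (-222 + K)*(-274) = 60828 - 274*K)
r(-655, 137)/(-343657) = (60828 - 274*(-655))/(-343657) = (60828 + 179470)*(-1/343657) = 240298*(-1/343657) = -240298/343657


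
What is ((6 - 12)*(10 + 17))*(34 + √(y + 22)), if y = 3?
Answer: -6318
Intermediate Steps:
((6 - 12)*(10 + 17))*(34 + √(y + 22)) = ((6 - 12)*(10 + 17))*(34 + √(3 + 22)) = (-6*27)*(34 + √25) = -162*(34 + 5) = -162*39 = -6318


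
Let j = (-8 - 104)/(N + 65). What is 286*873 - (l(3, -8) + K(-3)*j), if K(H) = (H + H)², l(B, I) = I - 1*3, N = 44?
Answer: 27220133/109 ≈ 2.4973e+5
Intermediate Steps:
l(B, I) = -3 + I (l(B, I) = I - 3 = -3 + I)
K(H) = 4*H² (K(H) = (2*H)² = 4*H²)
j = -112/109 (j = (-8 - 104)/(44 + 65) = -112/109 ≈ -1.0275)
286*873 - (l(3, -8) + K(-3)*j) = 286*873 - ((-3 - 8) + (4*(-3)²)*(-112/109)) = 249678 - (-11 + (4*9)*(-112/109)) = 249678 - (-11 + 36*(-112/109)) = 249678 - (-11 - 4032/109) = 249678 - 1*(-5231/109) = 249678 + 5231/109 = 27220133/109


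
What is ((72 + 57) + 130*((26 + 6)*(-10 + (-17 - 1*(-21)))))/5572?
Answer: -24831/5572 ≈ -4.4564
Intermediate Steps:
((72 + 57) + 130*((26 + 6)*(-10 + (-17 - 1*(-21)))))/5572 = (129 + 130*(32*(-10 + (-17 + 21))))*(1/5572) = (129 + 130*(32*(-10 + 4)))*(1/5572) = (129 + 130*(32*(-6)))*(1/5572) = (129 + 130*(-192))*(1/5572) = (129 - 24960)*(1/5572) = -24831*1/5572 = -24831/5572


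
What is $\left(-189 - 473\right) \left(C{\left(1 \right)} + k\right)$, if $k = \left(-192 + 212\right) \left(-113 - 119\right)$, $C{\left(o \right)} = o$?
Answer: $3071018$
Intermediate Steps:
$k = -4640$ ($k = 20 \left(-232\right) = -4640$)
$\left(-189 - 473\right) \left(C{\left(1 \right)} + k\right) = \left(-189 - 473\right) \left(1 - 4640\right) = \left(-662\right) \left(-4639\right) = 3071018$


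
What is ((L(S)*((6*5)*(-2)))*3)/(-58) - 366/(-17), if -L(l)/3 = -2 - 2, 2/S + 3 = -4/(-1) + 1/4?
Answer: 28974/493 ≈ 58.771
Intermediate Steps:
S = 8/5 (S = 2/(-3 + (-4/(-1) + 1/4)) = 2/(-3 + (-4*(-1) + 1*(¼))) = 2/(-3 + (4 + ¼)) = 2/(-3 + 17/4) = 2/(5/4) = 2*(⅘) = 8/5 ≈ 1.6000)
L(l) = 12 (L(l) = -3*(-2 - 2) = -3*(-4) = 12)
((L(S)*((6*5)*(-2)))*3)/(-58) - 366/(-17) = ((12*((6*5)*(-2)))*3)/(-58) - 366/(-17) = ((12*(30*(-2)))*3)*(-1/58) - 366*(-1/17) = ((12*(-60))*3)*(-1/58) + 366/17 = -720*3*(-1/58) + 366/17 = -2160*(-1/58) + 366/17 = 1080/29 + 366/17 = 28974/493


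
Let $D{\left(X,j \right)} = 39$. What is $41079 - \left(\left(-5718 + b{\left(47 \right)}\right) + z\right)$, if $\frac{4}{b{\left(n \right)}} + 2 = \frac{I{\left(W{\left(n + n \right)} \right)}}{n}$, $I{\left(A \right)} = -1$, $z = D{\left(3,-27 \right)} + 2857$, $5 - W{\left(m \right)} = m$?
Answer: $\frac{4170783}{95} \approx 43903.0$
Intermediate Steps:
$W{\left(m \right)} = 5 - m$
$z = 2896$ ($z = 39 + 2857 = 2896$)
$b{\left(n \right)} = \frac{4}{-2 - \frac{1}{n}}$
$41079 - \left(\left(-5718 + b{\left(47 \right)}\right) + z\right) = 41079 - \left(\left(-5718 - \frac{188}{1 + 2 \cdot 47}\right) + 2896\right) = 41079 - \left(\left(-5718 - \frac{188}{1 + 94}\right) + 2896\right) = 41079 - \left(\left(-5718 - \frac{188}{95}\right) + 2896\right) = 41079 - \left(- \frac{543398}{95} + 2896\right) = 41079 - - \frac{268278}{95} = 41079 + \frac{268278}{95} = \frac{4170783}{95}$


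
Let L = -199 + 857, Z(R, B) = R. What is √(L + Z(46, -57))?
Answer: 8*√11 ≈ 26.533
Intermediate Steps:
L = 658
√(L + Z(46, -57)) = √(658 + 46) = √704 = 8*√11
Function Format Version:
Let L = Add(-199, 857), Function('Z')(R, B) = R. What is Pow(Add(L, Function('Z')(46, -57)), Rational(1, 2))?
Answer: Mul(8, Pow(11, Rational(1, 2))) ≈ 26.533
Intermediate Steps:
L = 658
Pow(Add(L, Function('Z')(46, -57)), Rational(1, 2)) = Pow(Add(658, 46), Rational(1, 2)) = Pow(704, Rational(1, 2)) = Mul(8, Pow(11, Rational(1, 2)))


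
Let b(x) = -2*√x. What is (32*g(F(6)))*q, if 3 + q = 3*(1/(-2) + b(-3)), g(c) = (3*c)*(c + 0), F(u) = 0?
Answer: 0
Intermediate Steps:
g(c) = 3*c² (g(c) = (3*c)*c = 3*c²)
q = -9/2 - 6*I*√3 (q = -3 + 3*(1/(-2) - 2*I*√3) = -3 + 3*(-½ - 2*I*√3) = -3 + (-3/2 - 6*I*√3) = -9/2 - 6*I*√3 ≈ -4.5 - 10.392*I)
(32*g(F(6)))*q = (32*(3*0²))*(-9/2 - 6*I*√3) = (32*(3*0))*(-9/2 - 6*I*√3) = (32*0)*(-9/2 - 6*I*√3) = 0*(-9/2 - 6*I*√3) = 0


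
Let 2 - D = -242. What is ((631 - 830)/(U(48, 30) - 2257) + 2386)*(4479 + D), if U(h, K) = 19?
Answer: 25221136441/2238 ≈ 1.1270e+7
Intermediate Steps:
D = 244 (D = 2 - 1*(-242) = 2 + 242 = 244)
((631 - 830)/(U(48, 30) - 2257) + 2386)*(4479 + D) = ((631 - 830)/(19 - 2257) + 2386)*(4479 + 244) = (-199/(-2238) + 2386)*4723 = (-199*(-1/2238) + 2386)*4723 = (199/2238 + 2386)*4723 = (5340067/2238)*4723 = 25221136441/2238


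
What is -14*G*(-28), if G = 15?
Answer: 5880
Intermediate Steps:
-14*G*(-28) = -14*15*(-28) = -210*(-28) = 5880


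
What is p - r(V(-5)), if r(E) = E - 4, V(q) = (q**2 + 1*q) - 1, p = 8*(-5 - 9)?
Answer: -127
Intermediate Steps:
p = -112 (p = 8*(-14) = -112)
V(q) = -1 + q + q**2 (V(q) = (q**2 + q) - 1 = (q + q**2) - 1 = -1 + q + q**2)
r(E) = -4 + E
p - r(V(-5)) = -112 - (-4 + (-1 - 5 + (-5)**2)) = -112 - (-4 + (-1 - 5 + 25)) = -112 - (-4 + 19) = -112 - 1*15 = -112 - 15 = -127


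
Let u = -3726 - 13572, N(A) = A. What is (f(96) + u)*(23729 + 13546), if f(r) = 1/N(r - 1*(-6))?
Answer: -21922607875/34 ≈ -6.4478e+8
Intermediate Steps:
f(r) = 1/(6 + r) (f(r) = 1/(r - 1*(-6)) = 1/(r + 6) = 1/(6 + r))
u = -17298
(f(96) + u)*(23729 + 13546) = (1/(6 + 96) - 17298)*(23729 + 13546) = (1/102 - 17298)*37275 = -1764395/102*37275 = -21922607875/34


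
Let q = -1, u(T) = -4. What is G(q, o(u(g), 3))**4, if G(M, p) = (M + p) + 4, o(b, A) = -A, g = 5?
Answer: 0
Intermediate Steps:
G(M, p) = 4 + M + p
G(q, o(u(g), 3))**4 = (4 - 1 - 1*3)**4 = (4 - 1 - 3)**4 = 0**4 = 0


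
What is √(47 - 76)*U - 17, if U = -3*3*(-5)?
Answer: -17 + 45*I*√29 ≈ -17.0 + 242.33*I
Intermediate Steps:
U = 45 (U = -9*(-5) = 45)
√(47 - 76)*U - 17 = √(47 - 76)*45 - 17 = √(-29)*45 - 17 = (I*√29)*45 - 17 = 45*I*√29 - 17 = -17 + 45*I*√29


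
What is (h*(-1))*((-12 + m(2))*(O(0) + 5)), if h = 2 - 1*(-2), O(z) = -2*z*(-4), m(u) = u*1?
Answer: 200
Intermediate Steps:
m(u) = u
O(z) = 8*z
h = 4 (h = 2 + 2 = 4)
(h*(-1))*((-12 + m(2))*(O(0) + 5)) = (4*(-1))*((-12 + 2)*(8*0 + 5)) = -(-40)*(0 + 5) = -(-40)*5 = -4*(-50) = 200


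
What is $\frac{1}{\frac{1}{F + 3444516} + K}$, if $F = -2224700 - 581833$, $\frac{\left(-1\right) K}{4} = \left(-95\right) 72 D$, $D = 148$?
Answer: $\frac{637983}{2583371802241} \approx 2.4696 \cdot 10^{-7}$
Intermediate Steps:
$K = 4049280$ ($K = - 4 \left(-95\right) 72 \cdot 148 = - 4 \left(\left(-6840\right) 148\right) = \left(-4\right) \left(-1012320\right) = 4049280$)
$F = -2806533$ ($F = -2224700 - 581833 = -2806533$)
$\frac{1}{\frac{1}{F + 3444516} + K} = \frac{1}{\frac{1}{-2806533 + 3444516} + 4049280} = \frac{1}{\frac{1}{637983} + 4049280} = \frac{1}{\frac{2583371802241}{637983}} = \frac{637983}{2583371802241}$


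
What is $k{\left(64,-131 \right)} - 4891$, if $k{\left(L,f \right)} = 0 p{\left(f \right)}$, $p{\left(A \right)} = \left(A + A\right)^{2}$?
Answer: $-4891$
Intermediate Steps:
$p{\left(A \right)} = 4 A^{2}$ ($p{\left(A \right)} = \left(2 A\right)^{2} = 4 A^{2}$)
$k{\left(L,f \right)} = 0$ ($k{\left(L,f \right)} = 0 \cdot 4 f^{2} = 0$)
$k{\left(64,-131 \right)} - 4891 = 0 - 4891 = -4891$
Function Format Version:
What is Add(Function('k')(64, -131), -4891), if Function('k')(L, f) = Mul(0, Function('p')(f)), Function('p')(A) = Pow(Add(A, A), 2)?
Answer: -4891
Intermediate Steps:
Function('p')(A) = Mul(4, Pow(A, 2)) (Function('p')(A) = Pow(Mul(2, A), 2) = Mul(4, Pow(A, 2)))
Function('k')(L, f) = 0 (Function('k')(L, f) = Mul(0, Mul(4, Pow(f, 2))) = 0)
Add(Function('k')(64, -131), -4891) = Add(0, -4891) = -4891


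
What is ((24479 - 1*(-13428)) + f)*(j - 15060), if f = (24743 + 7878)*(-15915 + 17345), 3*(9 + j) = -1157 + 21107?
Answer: -393048903603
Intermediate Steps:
j = 6641 (j = -9 + (-1157 + 21107)/3 = -9 + (⅓)*19950 = -9 + 6650 = 6641)
f = 46648030 (f = 32621*1430 = 46648030)
((24479 - 1*(-13428)) + f)*(j - 15060) = ((24479 - 1*(-13428)) + 46648030)*(6641 - 15060) = ((24479 + 13428) + 46648030)*(-8419) = (37907 + 46648030)*(-8419) = 46685937*(-8419) = -393048903603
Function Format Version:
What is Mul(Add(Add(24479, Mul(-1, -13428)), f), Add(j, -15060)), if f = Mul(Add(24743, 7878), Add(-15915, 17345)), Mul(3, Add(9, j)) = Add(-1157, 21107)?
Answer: -393048903603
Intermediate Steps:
j = 6641 (j = Add(-9, Mul(Rational(1, 3), Add(-1157, 21107))) = Add(-9, Mul(Rational(1, 3), 19950)) = Add(-9, 6650) = 6641)
f = 46648030 (f = Mul(32621, 1430) = 46648030)
Mul(Add(Add(24479, Mul(-1, -13428)), f), Add(j, -15060)) = Mul(Add(Add(24479, Mul(-1, -13428)), 46648030), Add(6641, -15060)) = Mul(Add(Add(24479, 13428), 46648030), -8419) = Mul(Add(37907, 46648030), -8419) = Mul(46685937, -8419) = -393048903603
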